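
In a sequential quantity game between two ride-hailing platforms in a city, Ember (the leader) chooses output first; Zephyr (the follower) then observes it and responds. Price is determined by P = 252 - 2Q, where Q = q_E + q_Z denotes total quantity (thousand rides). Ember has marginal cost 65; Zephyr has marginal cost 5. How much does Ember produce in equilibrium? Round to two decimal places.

The follower Zephyr best-responds to any q_E: π_Z = (252 - 2Q)q_Z - 5q_Z.
Follower FOC: 247 - 2q_E - 4q_Z = 0, so q_Z(q_E) = (247 - 2q_E)/4.
Ember substitutes q_Z(q_E) into its own profit: π_E = q_E(252 - 2q_E - (247 - 2q_E)/2) - 65q_E = (257/2 - q_E)q_E - 65q_E.
Maximising: ∂π_E/∂q_E = 127/2 - 2q_E = 0, giving q_E = 127/4.
Then q_Z = (247 - 2·(127/4))/4 = 367/8.

31.75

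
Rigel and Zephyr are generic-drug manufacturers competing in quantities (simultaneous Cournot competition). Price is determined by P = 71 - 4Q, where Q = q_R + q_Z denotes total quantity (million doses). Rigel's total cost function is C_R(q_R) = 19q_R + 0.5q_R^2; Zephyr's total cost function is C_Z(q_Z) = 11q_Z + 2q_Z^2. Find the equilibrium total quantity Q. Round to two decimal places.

7.78

Rigel's profit: π_R = (71 - 4Q)q_R - (19q_R + (1/2)q_R²). Setting ∂π_R/∂q_R = 0: 52 - 9q_R - 4(q_Z) = 0.
Zephyr's profit: π_Z = (71 - 4Q)q_Z - (11q_Z + 2q_Z²). Setting ∂π_Z/∂q_Z = 0: 60 - 12q_Z - 4(q_R) = 0.
Rearranging gives the reaction functions q_R = (52 - 4q_Z)/9 and q_Z = (60 - 4q_R)/12.
Substituting one into the other gives q_R = 96/23 and q_Z = 83/23.
Total output Q = 96/23 + 83/23 = 179/23.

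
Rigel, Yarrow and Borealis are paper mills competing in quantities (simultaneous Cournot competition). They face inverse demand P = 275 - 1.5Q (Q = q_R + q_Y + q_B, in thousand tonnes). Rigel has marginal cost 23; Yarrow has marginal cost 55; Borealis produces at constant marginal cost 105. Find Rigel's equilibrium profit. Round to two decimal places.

5581.50

Rigel's profit: π_R = (275 - 1.5Q)q_R - (23q_R). Setting ∂π_R/∂q_R = 0: 252 - 3q_R - (3/2)(q_Y + q_B) = 0.
Yarrow's first-order condition: 220 - 3q_Y - (3/2)(q_R + q_B) = 0.
Borealis's first-order condition: 170 - 3q_B - (3/2)(q_R + q_Y) = 0.
Adding the 3 conditions: 642 − 3Q − 3Q = 0, i.e. Q = 107.
Back-substituting: q_R = (252 − 321/2)/(3/2) = 61, q_Y = (220 − 321/2)/(3/2) = 119/3, q_B = (170 − 321/2)/(3/2) = 19/3.
Price P = 275 - (3/2)·107 = 229/2.
Rigel's profit: (229/2 - 23)·61 = 5581.5000.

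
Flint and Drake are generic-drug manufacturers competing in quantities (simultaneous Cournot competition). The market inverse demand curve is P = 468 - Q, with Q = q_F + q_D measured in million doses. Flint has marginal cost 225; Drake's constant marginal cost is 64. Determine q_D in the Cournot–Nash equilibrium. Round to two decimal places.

Flint's profit: π_F = (468 - Q)q_F - (225q_F). Setting ∂π_F/∂q_F = 0: 243 - 2q_F - (q_D) = 0.
Drake's first-order condition: 404 - 2q_D - (q_F) = 0.
Best responses: q_F = (243 - q_D)/2, q_D = (404 - q_F)/2.
Solving the pair: q_F = 82/3, q_D = 565/3.

188.33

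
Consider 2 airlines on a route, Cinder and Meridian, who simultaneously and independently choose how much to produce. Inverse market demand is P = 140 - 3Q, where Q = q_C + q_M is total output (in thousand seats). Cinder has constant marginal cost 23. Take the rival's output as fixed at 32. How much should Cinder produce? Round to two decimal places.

With the rival's output fixed at 32, Cinder's profit is π_C = (140 - 3·32 - 3q_C)q_C - (23q_C) = (44 - 3q_C)q_C - (23q_C).
∂π_C/∂q_C = 21 - 6q_C = 0, so q_C = 7/2.

3.50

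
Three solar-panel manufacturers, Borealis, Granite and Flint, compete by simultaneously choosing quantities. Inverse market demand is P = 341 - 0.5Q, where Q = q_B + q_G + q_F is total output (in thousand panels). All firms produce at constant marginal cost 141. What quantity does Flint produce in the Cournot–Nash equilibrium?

A representative firm's profit is π_i = q_i(341 - 0.5Q) - 141q_i.
Setting ∂π_i/∂q_i = 0 with rivals' quantities fixed: 200 - q_i - (1/2)·Σ_{j≠i} q_j = 0.
By symmetry each firm produces the same amount; substituting Σ_{j≠i} q_j = 2q_i yields q_i = 200/2 = 100.

100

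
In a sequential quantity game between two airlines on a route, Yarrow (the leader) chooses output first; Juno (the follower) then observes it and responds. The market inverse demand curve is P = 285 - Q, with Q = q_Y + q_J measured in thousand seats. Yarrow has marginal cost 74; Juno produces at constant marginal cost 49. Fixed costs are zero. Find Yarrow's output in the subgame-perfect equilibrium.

93

The follower Juno best-responds to any q_Y: π_J = (285 - Q)q_J - 49q_J.
Setting the follower's marginal profit to zero, 236 - q_Y - 2q_J = 0, i.e. q_J = (236 - q_Y)/2.
The leader anticipates this reaction. Substituting into P = 285 - Q gives P = 167 - (1/2)q_Y, so π_Y = (167 - (1/2)q_Y)q_Y - 74q_Y.
Maximising: ∂π_Y/∂q_Y = 93 - q_Y = 0, giving q_Y = 93.
Then q_J = (236 - 93)/2 = 143/2.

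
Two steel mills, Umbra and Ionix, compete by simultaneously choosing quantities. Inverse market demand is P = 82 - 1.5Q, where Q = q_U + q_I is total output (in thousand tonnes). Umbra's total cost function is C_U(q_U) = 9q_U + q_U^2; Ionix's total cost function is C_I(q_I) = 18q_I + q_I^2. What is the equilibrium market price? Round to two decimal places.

Umbra's profit: π_U = (82 - 1.5Q)q_U - (9q_U + q_U²). Setting ∂π_U/∂q_U = 0: 73 - 5q_U - (3/2)(q_I) = 0.
Ionix's first-order condition: 64 - 5q_I - (3/2)(q_U) = 0.
Rearranging gives the reaction functions q_U = (73 - (3/2)q_I)/5 and q_I = (64 - (3/2)q_U)/5.
Solving the pair: q_U = 1076/91, q_I = 842/91.
Total output Q = 274/13, so price P = 82 - (3/2)·(274/13) = 655/13.

50.38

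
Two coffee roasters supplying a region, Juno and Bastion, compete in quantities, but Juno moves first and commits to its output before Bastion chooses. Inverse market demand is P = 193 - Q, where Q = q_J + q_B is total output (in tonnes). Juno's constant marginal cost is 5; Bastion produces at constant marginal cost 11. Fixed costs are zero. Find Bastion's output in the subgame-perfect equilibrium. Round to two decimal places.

Solve by backward induction. Given q_J, the follower Bastion maximises π_B = (193 - q_J - q_B)q_B - 11q_B.
Follower FOC: 182 - q_J - 2q_B = 0, so q_B(q_J) = (182 - q_J)/2.
Juno substitutes q_B(q_J) into its own profit: π_J = q_J(193 - q_J - (182 - q_J)/2) - 5q_J = (102 - (1/2)q_J)q_J - 5q_J.
Leader FOC: 97 - q_J = 0, so q_J = 97.
Then q_B = (182 - 97)/2 = 85/2.

42.50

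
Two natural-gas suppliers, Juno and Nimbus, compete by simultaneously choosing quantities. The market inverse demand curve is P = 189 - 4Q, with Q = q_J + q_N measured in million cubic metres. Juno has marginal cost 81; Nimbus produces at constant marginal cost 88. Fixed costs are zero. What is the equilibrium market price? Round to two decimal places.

Juno's profit: π_J = (189 - 4Q)q_J - (81q_J). Setting ∂π_J/∂q_J = 0: 108 - 8q_J - 4(q_N) = 0.
Nimbus's profit: π_N = (189 - 4Q)q_N - (88q_N). Setting ∂π_N/∂q_N = 0: 101 - 8q_N - 4(q_J) = 0.
So q_J = (108 - 4q_N)/8 and q_N = (101 - 4q_J)/8.
Solving the pair: q_J = 115/12, q_N = 47/6.
Total output Q = 209/12, so price P = 189 - 4·(209/12) = 358/3.

119.33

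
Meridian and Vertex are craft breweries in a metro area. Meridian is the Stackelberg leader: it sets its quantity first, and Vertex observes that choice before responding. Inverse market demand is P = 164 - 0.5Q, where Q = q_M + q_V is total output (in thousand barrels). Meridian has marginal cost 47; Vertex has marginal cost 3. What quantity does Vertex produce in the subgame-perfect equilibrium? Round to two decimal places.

124.50

The follower Vertex best-responds to any q_M: π_V = (164 - 0.5Q)q_V - 3q_V.
∂π_V/∂q_V = 161 - (1/2)q_M - q_V = 0 gives the reaction function q_V = (161 - (1/2)q_M).
The leader anticipates this reaction. Substituting into P = 164 - 0.5Q gives P = 167/2 - (1/4)q_M, so π_M = (167/2 - (1/4)q_M)q_M - 47q_M.
Leader FOC: 73/2 - (1/2)q_M = 0, so q_M = 73.
Then q_V = (161 - (1/2)·73) = 249/2.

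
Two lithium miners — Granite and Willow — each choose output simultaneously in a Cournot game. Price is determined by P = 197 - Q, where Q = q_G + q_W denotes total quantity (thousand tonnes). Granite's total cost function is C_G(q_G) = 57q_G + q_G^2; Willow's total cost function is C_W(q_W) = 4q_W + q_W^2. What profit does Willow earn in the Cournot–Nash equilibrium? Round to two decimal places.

3550.44

Granite's profit: π_G = (197 - Q)q_G - (57q_G + q_G²). Setting ∂π_G/∂q_G = 0: 140 - 4q_G - (q_W) = 0.
Willow's profit: π_W = (197 - Q)q_W - (4q_W + q_W²). Setting ∂π_W/∂q_W = 0: 193 - 4q_W - (q_G) = 0.
Rearranging gives the reaction functions q_G = (140 - q_W)/4 and q_W = (193 - q_G)/4.
Solving the pair: q_G = 367/15, q_W = 632/15.
Price P = 197 - 333/5 = 652/5.
Willow's profit: (652/5)·(632/15) - 4·(632/15) - (632/15)² = 3550.4356.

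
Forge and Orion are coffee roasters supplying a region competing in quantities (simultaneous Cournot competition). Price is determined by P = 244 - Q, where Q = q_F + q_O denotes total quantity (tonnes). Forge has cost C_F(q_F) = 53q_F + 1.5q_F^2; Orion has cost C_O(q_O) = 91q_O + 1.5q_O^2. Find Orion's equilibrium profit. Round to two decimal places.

1430.02

Forge's profit: π_F = (244 - Q)q_F - (53q_F + (3/2)q_F²). Setting ∂π_F/∂q_F = 0: 191 - 5q_F - (q_O) = 0.
Orion's first-order condition: 153 - 5q_O - (q_F) = 0.
Rearranging gives the reaction functions q_F = (191 - q_O)/5 and q_O = (153 - q_F)/5.
Solving the pair: q_F = 401/12, q_O = 287/12.
Price P = 244 - 172/3 = 560/3.
Orion's profit: (560/3)·(287/12) - 91·(287/12) - (3/2)(287/12)² = 1430.0174.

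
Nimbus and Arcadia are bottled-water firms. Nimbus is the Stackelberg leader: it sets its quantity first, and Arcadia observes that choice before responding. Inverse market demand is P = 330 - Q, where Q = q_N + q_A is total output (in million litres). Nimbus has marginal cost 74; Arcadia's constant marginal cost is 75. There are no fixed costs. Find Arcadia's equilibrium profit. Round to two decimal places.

Solve by backward induction. Given q_N, the follower Arcadia maximises π_A = (330 - q_N - q_A)q_A - 75q_A.
Setting the follower's marginal profit to zero, 255 - q_N - 2q_A = 0, i.e. q_A = (255 - q_N)/2.
The leader anticipates this reaction. Substituting into P = 330 - Q gives P = 405/2 - (1/2)q_N, so π_N = (405/2 - (1/2)q_N)q_N - 74q_N.
Maximising: ∂π_N/∂q_N = 257/2 - q_N = 0, giving q_N = 257/2.
Then q_A = (255 - 257/2)/2 = 253/4.
Price P = 330 - 767/4 = 553/4.
Arcadia's profit: (553/4 - 75)·(253/4) = 4000.5625.

4000.56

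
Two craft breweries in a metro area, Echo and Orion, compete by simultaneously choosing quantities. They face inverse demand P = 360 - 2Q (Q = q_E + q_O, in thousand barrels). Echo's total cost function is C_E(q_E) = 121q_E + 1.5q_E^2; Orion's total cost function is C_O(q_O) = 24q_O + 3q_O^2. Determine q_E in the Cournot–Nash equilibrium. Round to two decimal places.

26.03

Echo's profit: π_E = (360 - 2Q)q_E - (121q_E + (3/2)q_E²). Setting ∂π_E/∂q_E = 0: 239 - 7q_E - 2(q_O) = 0.
Orion's profit: π_O = (360 - 2Q)q_O - (24q_O + 3q_O²). Setting ∂π_O/∂q_O = 0: 336 - 10q_O - 2(q_E) = 0.
Rearranging gives the reaction functions q_E = (239 - 2q_O)/7 and q_O = (336 - 2q_E)/10.
Substituting one into the other gives q_E = 859/33 and q_O = 937/33.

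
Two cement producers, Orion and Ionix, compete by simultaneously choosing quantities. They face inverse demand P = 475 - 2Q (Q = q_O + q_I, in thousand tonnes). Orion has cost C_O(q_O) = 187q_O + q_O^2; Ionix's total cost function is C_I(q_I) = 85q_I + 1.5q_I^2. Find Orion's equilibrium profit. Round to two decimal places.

Orion's profit: π_O = (475 - 2Q)q_O - (187q_O + q_O²). Setting ∂π_O/∂q_O = 0: 288 - 6q_O - 2(q_I) = 0.
Ionix's first-order condition: 390 - 7q_I - 2(q_O) = 0.
Best responses: q_O = (288 - 2q_I)/6, q_I = (390 - 2q_O)/7.
Solving the pair: q_O = 618/19, q_I = 882/19.
Price P = 475 - 2·(1500/19) = 317.1053.
Orion's profit: 317.1053·(618/19) - 187·(618/19) - (618/19)² = 3173.8837.

3173.88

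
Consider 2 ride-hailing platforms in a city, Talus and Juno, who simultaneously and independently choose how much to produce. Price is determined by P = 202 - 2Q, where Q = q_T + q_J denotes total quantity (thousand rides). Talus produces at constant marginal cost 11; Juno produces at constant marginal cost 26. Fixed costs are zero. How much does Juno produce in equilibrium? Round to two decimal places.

Talus's profit: π_T = (202 - 2Q)q_T - (11q_T). Setting ∂π_T/∂q_T = 0: 191 - 4q_T - 2(q_J) = 0.
Juno's first-order condition: 176 - 4q_J - 2(q_T) = 0.
Best responses: q_T = (191 - 2q_J)/4, q_J = (176 - 2q_T)/4.
Substituting one into the other gives q_T = 103/3 and q_J = 161/6.

26.83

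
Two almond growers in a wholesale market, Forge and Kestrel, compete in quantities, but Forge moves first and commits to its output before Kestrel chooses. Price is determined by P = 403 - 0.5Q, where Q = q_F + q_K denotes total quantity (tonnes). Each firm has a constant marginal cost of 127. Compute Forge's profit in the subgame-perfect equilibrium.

The follower Kestrel best-responds to any q_F: π_K = (403 - 0.5Q)q_K - 127q_K.
Follower FOC: 276 - (1/2)q_F - q_K = 0, so q_K(q_F) = (276 - (1/2)q_F).
The leader anticipates this reaction. Substituting into P = 403 - 0.5Q gives P = 265 - (1/4)q_F, so π_F = (265 - (1/4)q_F)q_F - 127q_F.
Leader FOC: 138 - (1/2)q_F = 0, so q_F = 276.
Then q_K = (276 - (1/2)·276) = 138.
Price P = 403 - (1/2)·414 = 196.
Forge's profit: (196 - 127)·276 = 19044.

19044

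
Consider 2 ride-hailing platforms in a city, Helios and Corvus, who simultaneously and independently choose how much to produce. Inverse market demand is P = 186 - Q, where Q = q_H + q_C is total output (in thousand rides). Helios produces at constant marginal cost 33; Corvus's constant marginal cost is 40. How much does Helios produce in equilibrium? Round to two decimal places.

Helios's profit: π_H = (186 - Q)q_H - (33q_H). Setting ∂π_H/∂q_H = 0: 153 - 2q_H - (q_C) = 0.
Corvus's first-order condition: 146 - 2q_C - (q_H) = 0.
Best responses: q_H = (153 - q_C)/2, q_C = (146 - q_H)/2.
Substituting one into the other gives q_H = 160/3 and q_C = 139/3.

53.33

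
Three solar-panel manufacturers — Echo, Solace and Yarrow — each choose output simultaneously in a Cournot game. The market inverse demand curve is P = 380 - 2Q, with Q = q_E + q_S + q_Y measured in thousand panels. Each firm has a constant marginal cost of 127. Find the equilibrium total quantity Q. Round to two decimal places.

A representative firm's profit is π_i = q_i(380 - 2Q) - 127q_i.
First-order condition (treating rivals' output as given): 253 - 4q_i - 2·Σ_{j≠i} q_j = 0.
By symmetry each firm produces the same amount; substituting Σ_{j≠i} q_j = 2q_i yields q_i = 253/8.
Total output Q = 253/8 + 253/8 + 253/8 = 759/8.

94.88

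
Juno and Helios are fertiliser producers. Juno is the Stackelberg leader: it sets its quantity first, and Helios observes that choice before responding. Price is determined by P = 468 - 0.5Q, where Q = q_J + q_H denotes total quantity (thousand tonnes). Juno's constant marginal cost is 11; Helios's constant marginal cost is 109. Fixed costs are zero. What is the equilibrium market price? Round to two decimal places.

Solve by backward induction. Given q_J, the follower Helios maximises π_H = (468 - (1/2)q_J - (1/2)q_H)q_H - 109q_H.
Setting the follower's marginal profit to zero, 359 - (1/2)q_J - q_H = 0, i.e. q_H = (359 - (1/2)q_J).
The leader anticipates this reaction. Substituting into P = 468 - 0.5Q gives P = 577/2 - (1/4)q_J, so π_J = (577/2 - (1/4)q_J)q_J - 11q_J.
Leader FOC: 555/2 - (1/2)q_J = 0, so q_J = 555.
Then q_H = (359 - (1/2)·555) = 163/2.
Total output Q = 1273/2, so price P = 468 - (1/2)·(1273/2) = 599/4.

149.75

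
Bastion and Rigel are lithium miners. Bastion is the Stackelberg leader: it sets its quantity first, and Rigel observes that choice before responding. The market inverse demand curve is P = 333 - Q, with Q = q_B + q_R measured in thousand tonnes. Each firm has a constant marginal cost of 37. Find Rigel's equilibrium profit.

5476

The follower Rigel best-responds to any q_B: π_R = (333 - Q)q_R - 37q_R.
∂π_R/∂q_R = 296 - q_B - 2q_R = 0 gives the reaction function q_R = (296 - q_B)/2.
Bastion substitutes q_R(q_B) into its own profit: π_B = q_B(333 - q_B - (296 - q_B)/2) - 37q_B = (185 - (1/2)q_B)q_B - 37q_B.
The leader's first-order condition 148 - q_B = 0 yields q_B = 148.
Then q_R = (296 - 148)/2 = 74.
Price P = 333 - 222 = 111.
Rigel's profit: (111 - 37)·74 = 5476.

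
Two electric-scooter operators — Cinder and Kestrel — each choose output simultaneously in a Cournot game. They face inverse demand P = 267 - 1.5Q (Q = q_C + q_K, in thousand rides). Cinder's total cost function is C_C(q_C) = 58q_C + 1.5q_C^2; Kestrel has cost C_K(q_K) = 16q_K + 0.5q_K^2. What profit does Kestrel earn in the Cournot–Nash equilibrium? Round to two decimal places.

6012.13

Cinder's profit: π_C = (267 - 1.5Q)q_C - (58q_C + (3/2)q_C²). Setting ∂π_C/∂q_C = 0: 209 - 6q_C - (3/2)(q_K) = 0.
Kestrel's first-order condition: 251 - 4q_K - (3/2)(q_C) = 0.
Rearranging gives the reaction functions q_C = (209 - (3/2)q_K)/6 and q_K = (251 - (3/2)q_C)/4.
Solving the pair: q_C = 1838/87, q_K = 1590/29.
Price P = 267 - (3/2)·75.9540 = 153.0690.
Kestrel's profit: 153.0690·(1590/29) - 16·(1590/29) - (1/2)(1590/29)² = 6012.1284.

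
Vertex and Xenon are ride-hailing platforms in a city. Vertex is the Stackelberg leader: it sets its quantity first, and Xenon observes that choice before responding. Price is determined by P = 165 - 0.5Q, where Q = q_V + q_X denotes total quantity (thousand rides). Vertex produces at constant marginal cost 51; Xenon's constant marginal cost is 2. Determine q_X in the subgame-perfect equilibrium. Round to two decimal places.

130.50

The follower Xenon best-responds to any q_V: π_X = (165 - 0.5Q)q_X - 2q_X.
Follower FOC: 163 - (1/2)q_V - q_X = 0, so q_X(q_V) = (163 - (1/2)q_V).
Vertex substitutes q_X(q_V) into its own profit: π_V = q_V(165 - (1/2)q_V - (163 - (1/2)q_V)/2) - 51q_V = (167/2 - (1/4)q_V)q_V - 51q_V.
Maximising: ∂π_V/∂q_V = 65/2 - (1/2)q_V = 0, giving q_V = 65.
Then q_X = (163 - (1/2)·65) = 261/2.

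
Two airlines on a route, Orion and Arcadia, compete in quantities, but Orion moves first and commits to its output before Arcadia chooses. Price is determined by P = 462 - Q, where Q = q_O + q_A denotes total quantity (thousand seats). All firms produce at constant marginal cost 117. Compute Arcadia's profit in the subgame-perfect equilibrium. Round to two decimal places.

7439.06

Solve by backward induction. Given q_O, the follower Arcadia maximises π_A = (462 - q_O - q_A)q_A - 117q_A.
∂π_A/∂q_A = 345 - q_O - 2q_A = 0 gives the reaction function q_A = (345 - q_O)/2.
The leader anticipates this reaction. Substituting into P = 462 - Q gives P = 579/2 - (1/2)q_O, so π_O = (579/2 - (1/2)q_O)q_O - 117q_O.
Leader FOC: 345/2 - q_O = 0, so q_O = 345/2.
Then q_A = (345 - 345/2)/2 = 345/4.
Price P = 462 - 1035/4 = 813/4.
Arcadia's profit: (813/4 - 117)·(345/4) = 7439.0625.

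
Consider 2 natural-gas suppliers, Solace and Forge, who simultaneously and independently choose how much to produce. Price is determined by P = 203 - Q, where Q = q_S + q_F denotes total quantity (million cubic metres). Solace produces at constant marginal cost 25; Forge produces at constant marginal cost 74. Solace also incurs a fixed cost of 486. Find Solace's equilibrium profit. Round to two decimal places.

5239.44

Solace's profit: π_S = (203 - Q)q_S - (25q_S). Setting ∂π_S/∂q_S = 0: 178 - 2q_S - (q_F) = 0.
Forge's first-order condition: 129 - 2q_F - (q_S) = 0.
So q_S = (178 - q_F)/2 and q_F = (129 - q_S)/2.
Substituting one into the other gives q_S = 227/3 and q_F = 80/3.
Price P = 203 - 307/3 = 302/3.
Solace's profit: (302/3 - 25)·(227/3) - 486 = 5239.4444.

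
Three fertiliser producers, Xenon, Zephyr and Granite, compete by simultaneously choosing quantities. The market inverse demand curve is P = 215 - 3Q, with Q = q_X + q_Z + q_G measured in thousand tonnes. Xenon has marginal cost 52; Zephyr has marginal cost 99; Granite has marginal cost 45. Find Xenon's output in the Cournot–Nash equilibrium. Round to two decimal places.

16.92

Xenon's profit: π_X = (215 - 3Q)q_X - (52q_X). Setting ∂π_X/∂q_X = 0: 163 - 6q_X - 3(q_Z + q_G) = 0.
Zephyr's first-order condition: 116 - 6q_Z - 3(q_X + q_G) = 0.
Granite's first-order condition: 170 - 6q_G - 3(q_X + q_Z) = 0.
Adding the 3 conditions: 449 − 6Q − 6Q = 0, i.e. Q = 449/12.
Back-substituting: q_X = (163 − 449/4)/3 = 203/12, q_Z = (116 − 449/4)/3 = 5/4, q_G = (170 − 449/4)/3 = 77/4.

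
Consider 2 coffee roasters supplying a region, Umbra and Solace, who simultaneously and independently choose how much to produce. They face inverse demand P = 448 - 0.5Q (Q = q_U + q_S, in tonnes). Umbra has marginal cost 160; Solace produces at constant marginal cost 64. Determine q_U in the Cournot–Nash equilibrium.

Umbra's profit: π_U = (448 - 0.5Q)q_U - (160q_U). Setting ∂π_U/∂q_U = 0: 288 - q_U - (1/2)(q_S) = 0.
Solace's profit: π_S = (448 - 0.5Q)q_S - (64q_S). Setting ∂π_S/∂q_S = 0: 384 - q_S - (1/2)(q_U) = 0.
So q_U = (288 - (1/2)q_S) and q_S = (384 - (1/2)q_U).
Substituting one into the other gives q_U = 128 and q_S = 320.

128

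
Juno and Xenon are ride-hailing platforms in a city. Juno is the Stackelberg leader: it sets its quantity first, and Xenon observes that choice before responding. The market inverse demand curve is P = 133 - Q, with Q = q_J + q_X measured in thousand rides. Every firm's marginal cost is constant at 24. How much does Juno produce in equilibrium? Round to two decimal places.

Solve by backward induction. Given q_J, the follower Xenon maximises π_X = (133 - q_J - q_X)q_X - 24q_X.
Setting the follower's marginal profit to zero, 109 - q_J - 2q_X = 0, i.e. q_X = (109 - q_J)/2.
The leader anticipates this reaction. Substituting into P = 133 - Q gives P = 157/2 - (1/2)q_J, so π_J = (157/2 - (1/2)q_J)q_J - 24q_J.
Leader FOC: 109/2 - q_J = 0, so q_J = 109/2.
Then q_X = (109 - 109/2)/2 = 109/4.

54.50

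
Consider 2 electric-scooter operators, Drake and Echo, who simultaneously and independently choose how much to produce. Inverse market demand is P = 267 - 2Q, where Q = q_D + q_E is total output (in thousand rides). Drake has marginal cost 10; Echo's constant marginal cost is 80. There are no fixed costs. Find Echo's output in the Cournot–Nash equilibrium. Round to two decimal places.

19.50

Drake's profit: π_D = (267 - 2Q)q_D - (10q_D). Setting ∂π_D/∂q_D = 0: 257 - 4q_D - 2(q_E) = 0.
Echo's first-order condition: 187 - 4q_E - 2(q_D) = 0.
Best responses: q_D = (257 - 2q_E)/4, q_E = (187 - 2q_D)/4.
Substituting one into the other gives q_D = 109/2 and q_E = 39/2.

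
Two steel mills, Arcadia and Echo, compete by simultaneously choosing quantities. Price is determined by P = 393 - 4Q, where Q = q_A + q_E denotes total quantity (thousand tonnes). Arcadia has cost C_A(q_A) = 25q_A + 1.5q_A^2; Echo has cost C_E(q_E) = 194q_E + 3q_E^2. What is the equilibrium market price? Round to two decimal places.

Arcadia's profit: π_A = (393 - 4Q)q_A - (25q_A + (3/2)q_A²). Setting ∂π_A/∂q_A = 0: 368 - 11q_A - 4(q_E) = 0.
Echo's profit: π_E = (393 - 4Q)q_E - (194q_E + 3q_E²). Setting ∂π_E/∂q_E = 0: 199 - 14q_E - 4(q_A) = 0.
Best responses: q_A = (368 - 4q_E)/11, q_E = (199 - 4q_A)/14.
Solving the pair: q_A = 726/23, q_E = 239/46.
Total output Q = 1691/46, so price P = 393 - 4·(1691/46) = 245.9565.

245.96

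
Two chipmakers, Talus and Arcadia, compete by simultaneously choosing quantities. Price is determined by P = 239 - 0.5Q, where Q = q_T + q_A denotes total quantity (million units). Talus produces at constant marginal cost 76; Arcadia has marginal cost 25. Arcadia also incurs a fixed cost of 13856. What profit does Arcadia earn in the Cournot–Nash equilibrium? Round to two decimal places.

1749.56

Talus's profit: π_T = (239 - 0.5Q)q_T - (76q_T). Setting ∂π_T/∂q_T = 0: 163 - q_T - (1/2)(q_A) = 0.
Arcadia's first-order condition: 214 - q_A - (1/2)(q_T) = 0.
Best responses: q_T = (163 - (1/2)q_A), q_A = (214 - (1/2)q_T).
Solving the pair: q_T = 224/3, q_A = 530/3.
Price P = 239 - (1/2)·(754/3) = 340/3.
Arcadia's profit: (340/3 - 25)·(530/3) - 13856 = 1749.5556.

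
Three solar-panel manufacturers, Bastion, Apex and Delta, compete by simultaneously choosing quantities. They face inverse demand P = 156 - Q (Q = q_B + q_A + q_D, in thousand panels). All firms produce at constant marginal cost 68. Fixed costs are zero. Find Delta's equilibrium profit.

484

Each firm earns π_i = (156 - Q)q_i - 68q_i.
Setting ∂π_i/∂q_i = 0 with rivals' quantities fixed: 88 - 2q_i - Σ_{j≠i} q_j = 0.
By symmetry each firm produces the same amount; substituting Σ_{j≠i} q_j = 2q_i yields q_i = 88/4 = 22.
Price P = 156 - 66 = 90.
Delta's profit: (90 - 68)·22 = 484.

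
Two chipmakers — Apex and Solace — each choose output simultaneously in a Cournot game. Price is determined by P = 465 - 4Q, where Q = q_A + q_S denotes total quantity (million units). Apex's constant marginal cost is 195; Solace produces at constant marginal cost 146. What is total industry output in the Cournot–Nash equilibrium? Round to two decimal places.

Apex's profit: π_A = (465 - 4Q)q_A - (195q_A). Setting ∂π_A/∂q_A = 0: 270 - 8q_A - 4(q_S) = 0.
Solace's first-order condition: 319 - 8q_S - 4(q_A) = 0.
Best responses: q_A = (270 - 4q_S)/8, q_S = (319 - 4q_A)/8.
Solving the pair: q_A = 221/12, q_S = 92/3.
Total output Q = 221/12 + 92/3 = 589/12.

49.08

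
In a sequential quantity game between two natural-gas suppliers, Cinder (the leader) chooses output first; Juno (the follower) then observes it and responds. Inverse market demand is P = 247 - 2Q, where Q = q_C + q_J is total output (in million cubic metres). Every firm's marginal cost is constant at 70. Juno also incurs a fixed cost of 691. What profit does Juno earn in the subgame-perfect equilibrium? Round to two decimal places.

The follower Juno best-responds to any q_C: π_J = (247 - 2Q)q_J - 70q_J.
Follower FOC: 177 - 2q_C - 4q_J = 0, so q_J(q_C) = (177 - 2q_C)/4.
Cinder substitutes q_J(q_C) into its own profit: π_C = q_C(247 - 2q_C - (177 - 2q_C)/2) - 70q_C = (317/2 - q_C)q_C - 70q_C.
The leader's first-order condition 177/2 - 2q_C = 0 yields q_C = 177/4.
Then q_J = (177 - 2·(177/4))/4 = 177/8.
Price P = 247 - 2·(531/8) = 457/4.
Juno's profit: (457/4 - 70)·(177/8) - 691 = 288.0313.

288.03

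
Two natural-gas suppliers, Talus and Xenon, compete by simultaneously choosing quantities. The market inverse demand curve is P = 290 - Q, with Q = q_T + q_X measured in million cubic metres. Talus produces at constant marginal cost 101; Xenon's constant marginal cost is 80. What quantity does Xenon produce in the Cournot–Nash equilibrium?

Talus's profit: π_T = (290 - Q)q_T - (101q_T). Setting ∂π_T/∂q_T = 0: 189 - 2q_T - (q_X) = 0.
Xenon's first-order condition: 210 - 2q_X - (q_T) = 0.
Rearranging gives the reaction functions q_T = (189 - q_X)/2 and q_X = (210 - q_T)/2.
Solving the pair: q_T = 56, q_X = 77.

77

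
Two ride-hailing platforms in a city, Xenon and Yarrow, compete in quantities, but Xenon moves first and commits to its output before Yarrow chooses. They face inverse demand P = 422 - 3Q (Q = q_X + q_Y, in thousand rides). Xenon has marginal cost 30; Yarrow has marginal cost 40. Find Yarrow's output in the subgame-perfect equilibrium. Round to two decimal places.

30.17

The follower Yarrow best-responds to any q_X: π_Y = (422 - 3Q)q_Y - 40q_Y.
Setting the follower's marginal profit to zero, 382 - 3q_X - 6q_Y = 0, i.e. q_Y = (382 - 3q_X)/6.
Xenon substitutes q_Y(q_X) into its own profit: π_X = q_X(422 - 3q_X - (382 - 3q_X)/2) - 30q_X = (231 - (3/2)q_X)q_X - 30q_X.
The leader's first-order condition 201 - 3q_X = 0 yields q_X = 67.
Then q_Y = (382 - 3·67)/6 = 181/6.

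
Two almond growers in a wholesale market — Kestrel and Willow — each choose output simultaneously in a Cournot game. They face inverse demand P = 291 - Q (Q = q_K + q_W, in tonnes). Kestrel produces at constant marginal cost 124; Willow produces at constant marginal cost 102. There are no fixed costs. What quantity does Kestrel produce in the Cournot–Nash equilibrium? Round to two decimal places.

48.33

Kestrel's profit: π_K = (291 - Q)q_K - (124q_K). Setting ∂π_K/∂q_K = 0: 167 - 2q_K - (q_W) = 0.
Willow's profit: π_W = (291 - Q)q_W - (102q_W). Setting ∂π_W/∂q_W = 0: 189 - 2q_W - (q_K) = 0.
So q_K = (167 - q_W)/2 and q_W = (189 - q_K)/2.
Substituting one into the other gives q_K = 145/3 and q_W = 211/3.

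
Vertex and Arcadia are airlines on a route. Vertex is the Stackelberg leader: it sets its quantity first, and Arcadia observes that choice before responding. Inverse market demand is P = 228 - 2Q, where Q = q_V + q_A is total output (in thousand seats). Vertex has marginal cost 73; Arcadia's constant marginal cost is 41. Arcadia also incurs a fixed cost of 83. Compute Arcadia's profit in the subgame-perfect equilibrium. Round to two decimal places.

The follower Arcadia best-responds to any q_V: π_A = (228 - 2Q)q_A - 41q_A.
∂π_A/∂q_A = 187 - 2q_V - 4q_A = 0 gives the reaction function q_A = (187 - 2q_V)/4.
The leader anticipates this reaction. Substituting into P = 228 - 2Q gives P = 269/2 - q_V, so π_V = (269/2 - q_V)q_V - 73q_V.
Maximising: ∂π_V/∂q_V = 123/2 - 2q_V = 0, giving q_V = 123/4.
Then q_A = (187 - 2·(123/4))/4 = 251/8.
Price P = 228 - 2·(497/8) = 415/4.
Arcadia's profit: (415/4 - 41)·(251/8) - 83 = 1885.7813.

1885.78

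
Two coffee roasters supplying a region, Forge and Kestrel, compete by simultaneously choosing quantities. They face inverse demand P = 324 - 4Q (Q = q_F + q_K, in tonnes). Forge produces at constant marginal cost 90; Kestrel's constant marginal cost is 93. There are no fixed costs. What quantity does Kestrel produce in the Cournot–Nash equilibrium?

Forge's profit: π_F = (324 - 4Q)q_F - (90q_F). Setting ∂π_F/∂q_F = 0: 234 - 8q_F - 4(q_K) = 0.
Kestrel's first-order condition: 231 - 8q_K - 4(q_F) = 0.
So q_F = (234 - 4q_K)/8 and q_K = (231 - 4q_F)/8.
Substituting one into the other gives q_F = 79/4 and q_K = 19.

19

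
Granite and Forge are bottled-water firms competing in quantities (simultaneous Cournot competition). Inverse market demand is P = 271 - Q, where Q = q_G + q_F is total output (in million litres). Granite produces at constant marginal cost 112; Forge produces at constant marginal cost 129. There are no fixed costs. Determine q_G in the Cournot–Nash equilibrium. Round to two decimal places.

58.67

Granite's profit: π_G = (271 - Q)q_G - (112q_G). Setting ∂π_G/∂q_G = 0: 159 - 2q_G - (q_F) = 0.
Forge's profit: π_F = (271 - Q)q_F - (129q_F). Setting ∂π_F/∂q_F = 0: 142 - 2q_F - (q_G) = 0.
Rearranging gives the reaction functions q_G = (159 - q_F)/2 and q_F = (142 - q_G)/2.
Substituting one into the other gives q_G = 176/3 and q_F = 125/3.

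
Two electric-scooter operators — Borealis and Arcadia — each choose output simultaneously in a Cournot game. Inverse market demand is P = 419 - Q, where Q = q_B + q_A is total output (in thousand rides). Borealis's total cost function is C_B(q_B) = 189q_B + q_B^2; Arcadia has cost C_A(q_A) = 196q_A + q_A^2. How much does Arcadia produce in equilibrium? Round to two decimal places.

Borealis's profit: π_B = (419 - Q)q_B - (189q_B + q_B²). Setting ∂π_B/∂q_B = 0: 230 - 4q_B - (q_A) = 0.
Arcadia's first-order condition: 223 - 4q_A - (q_B) = 0.
Rearranging gives the reaction functions q_B = (230 - q_A)/4 and q_A = (223 - q_B)/4.
Substituting one into the other gives q_B = 697/15 and q_A = 662/15.

44.13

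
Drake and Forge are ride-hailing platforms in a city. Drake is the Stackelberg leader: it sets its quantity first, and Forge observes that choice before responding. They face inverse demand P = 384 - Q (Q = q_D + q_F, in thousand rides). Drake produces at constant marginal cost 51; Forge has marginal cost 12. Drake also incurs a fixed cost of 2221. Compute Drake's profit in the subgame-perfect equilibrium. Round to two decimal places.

The follower Forge best-responds to any q_D: π_F = (384 - Q)q_F - 12q_F.
Setting the follower's marginal profit to zero, 372 - q_D - 2q_F = 0, i.e. q_F = (372 - q_D)/2.
The leader anticipates this reaction. Substituting into P = 384 - Q gives P = 198 - (1/2)q_D, so π_D = (198 - (1/2)q_D)q_D - 51q_D.
The leader's first-order condition 147 - q_D = 0 yields q_D = 147.
Then q_F = (372 - 147)/2 = 225/2.
Price P = 384 - 519/2 = 249/2.
Drake's profit: (249/2 - 51)·147 - 2221 = 8583.5000.

8583.50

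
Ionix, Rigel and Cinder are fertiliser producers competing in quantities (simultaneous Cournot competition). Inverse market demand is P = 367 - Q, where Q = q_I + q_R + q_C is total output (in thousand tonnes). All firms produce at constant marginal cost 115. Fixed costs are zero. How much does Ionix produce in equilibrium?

A representative firm's profit is π_i = q_i(367 - Q) - 115q_i.
Setting ∂π_i/∂q_i = 0 with rivals' quantities fixed: 252 - 2q_i - Σ_{j≠i} q_j = 0.
With identical firms every q_j equals q_i, so Σ_{j≠i} q_j = 2q_i and 252 = 4q_i, giving q_i = 63.

63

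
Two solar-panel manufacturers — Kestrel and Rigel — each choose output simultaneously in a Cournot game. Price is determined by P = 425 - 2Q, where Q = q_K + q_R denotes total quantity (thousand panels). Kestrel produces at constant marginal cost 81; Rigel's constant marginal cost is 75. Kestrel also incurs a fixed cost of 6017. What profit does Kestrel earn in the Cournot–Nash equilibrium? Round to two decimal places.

Kestrel's profit: π_K = (425 - 2Q)q_K - (81q_K). Setting ∂π_K/∂q_K = 0: 344 - 4q_K - 2(q_R) = 0.
Rigel's first-order condition: 350 - 4q_R - 2(q_K) = 0.
Rearranging gives the reaction functions q_K = (344 - 2q_R)/4 and q_R = (350 - 2q_K)/4.
Substituting one into the other gives q_K = 169/3 and q_R = 178/3.
Price P = 425 - 2·(347/3) = 581/3.
Kestrel's profit: (581/3 - 81)·(169/3) - 6017 = 329.8889.

329.89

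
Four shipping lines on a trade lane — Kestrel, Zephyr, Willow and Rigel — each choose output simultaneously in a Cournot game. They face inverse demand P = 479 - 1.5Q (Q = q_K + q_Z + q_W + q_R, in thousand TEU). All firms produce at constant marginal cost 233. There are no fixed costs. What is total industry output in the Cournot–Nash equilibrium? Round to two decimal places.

131.20

A representative firm's profit is π_i = q_i(479 - 1.5Q) - 233q_i.
Setting ∂π_i/∂q_i = 0 with rivals' quantities fixed: 246 - 3q_i - (3/2)·Σ_{j≠i} q_j = 0.
With identical firms every q_j equals q_i, so Σ_{j≠i} q_j = 3q_i and 246 = (15/2)q_i, giving q_i = 164/5.
Total output Q = 164/5 + 164/5 + 164/5 + 164/5 = 656/5.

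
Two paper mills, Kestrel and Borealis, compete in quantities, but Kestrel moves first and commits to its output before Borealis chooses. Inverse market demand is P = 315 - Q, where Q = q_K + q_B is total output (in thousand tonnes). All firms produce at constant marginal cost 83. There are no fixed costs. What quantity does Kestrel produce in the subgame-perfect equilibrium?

The follower Borealis best-responds to any q_K: π_B = (315 - Q)q_B - 83q_B.
Setting the follower's marginal profit to zero, 232 - q_K - 2q_B = 0, i.e. q_B = (232 - q_K)/2.
Kestrel substitutes q_B(q_K) into its own profit: π_K = q_K(315 - q_K - (232 - q_K)/2) - 83q_K = (199 - (1/2)q_K)q_K - 83q_K.
The leader's first-order condition 116 - q_K = 0 yields q_K = 116.
Then q_B = (232 - 116)/2 = 58.

116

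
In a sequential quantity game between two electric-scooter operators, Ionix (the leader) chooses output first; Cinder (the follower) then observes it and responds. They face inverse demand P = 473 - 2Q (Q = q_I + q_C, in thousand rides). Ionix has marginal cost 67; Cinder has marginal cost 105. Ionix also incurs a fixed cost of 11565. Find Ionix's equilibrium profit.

The follower Cinder best-responds to any q_I: π_C = (473 - 2Q)q_C - 105q_C.
Follower FOC: 368 - 2q_I - 4q_C = 0, so q_C(q_I) = (368 - 2q_I)/4.
Ionix substitutes q_C(q_I) into its own profit: π_I = q_I(473 - 2q_I - (368 - 2q_I)/2) - 67q_I = (289 - q_I)q_I - 67q_I.
Maximising: ∂π_I/∂q_I = 222 - 2q_I = 0, giving q_I = 111.
Then q_C = (368 - 2·111)/4 = 73/2.
Price P = 473 - 2·(295/2) = 178.
Ionix's profit: (178 - 67)·111 - 11565 = 756.

756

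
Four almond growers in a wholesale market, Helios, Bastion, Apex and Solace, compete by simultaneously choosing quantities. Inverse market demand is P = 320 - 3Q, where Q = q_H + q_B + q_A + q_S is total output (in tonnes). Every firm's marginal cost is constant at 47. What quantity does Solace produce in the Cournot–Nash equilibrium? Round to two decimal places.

A representative firm's profit is π_i = q_i(320 - 3Q) - 47q_i.
First-order condition (treating rivals' output as given): 273 - 6q_i - 3·Σ_{j≠i} q_j = 0.
By symmetry each firm produces the same amount; substituting Σ_{j≠i} q_j = 3q_i yields q_i = 273/15 = 91/5.

18.20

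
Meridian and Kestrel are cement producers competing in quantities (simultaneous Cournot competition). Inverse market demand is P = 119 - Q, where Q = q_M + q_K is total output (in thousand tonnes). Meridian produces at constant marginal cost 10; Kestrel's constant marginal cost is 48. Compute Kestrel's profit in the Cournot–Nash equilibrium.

Meridian's profit: π_M = (119 - Q)q_M - (10q_M). Setting ∂π_M/∂q_M = 0: 109 - 2q_M - (q_K) = 0.
Kestrel's profit: π_K = (119 - Q)q_K - (48q_K). Setting ∂π_K/∂q_K = 0: 71 - 2q_K - (q_M) = 0.
Best responses: q_M = (109 - q_K)/2, q_K = (71 - q_M)/2.
Solving the pair: q_M = 49, q_K = 11.
Price P = 119 - 60 = 59.
Kestrel's profit: (59 - 48)·11 = 121.

121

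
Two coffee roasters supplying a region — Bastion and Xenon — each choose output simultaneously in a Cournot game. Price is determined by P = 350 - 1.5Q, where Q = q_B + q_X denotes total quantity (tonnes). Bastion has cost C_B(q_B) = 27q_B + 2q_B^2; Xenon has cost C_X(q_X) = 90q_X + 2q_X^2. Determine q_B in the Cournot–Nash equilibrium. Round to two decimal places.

Bastion's profit: π_B = (350 - 1.5Q)q_B - (27q_B + 2q_B²). Setting ∂π_B/∂q_B = 0: 323 - 7q_B - (3/2)(q_X) = 0.
Xenon's profit: π_X = (350 - 1.5Q)q_X - (90q_X + 2q_X²). Setting ∂π_X/∂q_X = 0: 260 - 7q_X - (3/2)(q_B) = 0.
So q_B = (323 - (3/2)q_X)/7 and q_X = (260 - (3/2)q_B)/7.
Solving the pair: q_B = 40.0214, q_X = 28.5668.

40.02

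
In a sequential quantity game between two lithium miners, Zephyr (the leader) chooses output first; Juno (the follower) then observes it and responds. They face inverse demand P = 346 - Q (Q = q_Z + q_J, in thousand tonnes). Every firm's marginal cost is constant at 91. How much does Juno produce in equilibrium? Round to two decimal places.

63.75

The follower Juno best-responds to any q_Z: π_J = (346 - Q)q_J - 91q_J.
Follower FOC: 255 - q_Z - 2q_J = 0, so q_J(q_Z) = (255 - q_Z)/2.
The leader anticipates this reaction. Substituting into P = 346 - Q gives P = 437/2 - (1/2)q_Z, so π_Z = (437/2 - (1/2)q_Z)q_Z - 91q_Z.
The leader's first-order condition 255/2 - q_Z = 0 yields q_Z = 255/2.
Then q_J = (255 - 255/2)/2 = 255/4.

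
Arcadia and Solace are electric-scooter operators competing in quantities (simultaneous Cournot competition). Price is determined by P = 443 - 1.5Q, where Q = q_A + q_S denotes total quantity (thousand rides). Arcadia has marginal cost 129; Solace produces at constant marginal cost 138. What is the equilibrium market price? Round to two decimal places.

Arcadia's profit: π_A = (443 - 1.5Q)q_A - (129q_A). Setting ∂π_A/∂q_A = 0: 314 - 3q_A - (3/2)(q_S) = 0.
Solace's profit: π_S = (443 - 1.5Q)q_S - (138q_S). Setting ∂π_S/∂q_S = 0: 305 - 3q_S - (3/2)(q_A) = 0.
Rearranging gives the reaction functions q_A = (314 - (3/2)q_S)/3 and q_S = (305 - (3/2)q_A)/3.
Substituting one into the other gives q_A = 646/9 and q_S = 592/9.
Total output Q = 1238/9, so price P = 443 - (3/2)·(1238/9) = 710/3.

236.67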